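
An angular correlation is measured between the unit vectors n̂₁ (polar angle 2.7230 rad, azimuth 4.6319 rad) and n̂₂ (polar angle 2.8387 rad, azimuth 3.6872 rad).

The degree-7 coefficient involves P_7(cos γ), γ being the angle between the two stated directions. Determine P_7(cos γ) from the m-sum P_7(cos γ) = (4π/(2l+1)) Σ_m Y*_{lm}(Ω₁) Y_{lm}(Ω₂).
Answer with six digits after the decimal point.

Term-by-term m-sum for l=7 (normalisation 4π/15 = 0.837758):
  m=-7: (0.00049 + 0.00078j) × (0.00008 - 0.00007j) = 0.00000 + 0.00000j  (running Σ = 0.00000 + 0.00000j)
  m=-6: (0.00683 - 0.00358j) × (0.00125 - 0.00017j) = 0.00001 - 0.00001j  (running Σ = 0.00001 - 0.00001j)
  m=-5: (-0.01571 - 0.03691j) × (0.00860 + 0.00378j) = 0.00000 - 0.00038j  (running Σ = 0.00001 - 0.00038j)
  m=-4: (-0.13634 + 0.04548j) × (0.02816 + 0.04015j) = -0.00566 - 0.00419j  (running Σ = -0.00565 - 0.00458j)
  m=-3: (0.08449 + 0.34308j) × (0.01192 + 0.18035j) = -0.06087 + 0.01933j  (running Σ = -0.06652 + 0.01475j)
  m=-2: (0.53211 - 0.08641j) × (-0.20521 + 0.39458j) = -0.07510 + 0.22769j  (running Σ = -0.14162 + 0.24244j)
  m=-1: (-0.02570 - 0.31856j) × (-0.51353 + 0.31175j) = 0.11251 + 0.15558j  (running Σ = -0.02911 + 0.39802j)
  m=0: (0.33738 + 0.00000j) × (-0.07704 + 0.00000j) = -0.02599 + 0.00000j  (running Σ = -0.05510 + 0.39802j)
  m=1: (0.02570 - 0.31856j) × (0.51353 + 0.31175j) = 0.11251 - 0.15558j  (running Σ = 0.05740 + 0.24244j)
  m=2: (0.53211 + 0.08641j) × (-0.20521 - 0.39458j) = -0.07510 - 0.22769j  (running Σ = -0.01770 + 0.01475j)
  m=3: (-0.08449 + 0.34308j) × (-0.01192 + 0.18035j) = -0.06087 - 0.01933j  (running Σ = -0.07856 - 0.00458j)
  m=4: (-0.13634 - 0.04548j) × (0.02816 - 0.04015j) = -0.00566 + 0.00419j  (running Σ = -0.08423 - 0.00038j)
  m=5: (0.01571 - 0.03691j) × (-0.00860 + 0.00378j) = 0.00000 + 0.00038j  (running Σ = -0.08422 - 0.00001j)
  m=6: (0.00683 + 0.00358j) × (0.00125 + 0.00017j) = 0.00001 + 0.00001j  (running Σ = -0.08421 + 0.00000j)
  m=7: (-0.00049 + 0.00078j) × (-0.00008 - 0.00007j) = 0.00000 - 0.00000j  (running Σ = -0.08421 - 0.00000j)
Σ over m = -0.08421 - 0.00000j; ×(4π/15) → -0.07055 - 0.00000j. Real part: -0.070552

-0.070552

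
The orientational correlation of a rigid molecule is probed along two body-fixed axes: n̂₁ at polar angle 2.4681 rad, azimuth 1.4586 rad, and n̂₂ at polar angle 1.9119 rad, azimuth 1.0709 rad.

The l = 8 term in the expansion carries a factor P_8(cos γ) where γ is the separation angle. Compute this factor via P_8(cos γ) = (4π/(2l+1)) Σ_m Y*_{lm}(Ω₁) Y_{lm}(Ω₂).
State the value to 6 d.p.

-0.045313

Addition theorem: P_8(cos γ) = (4π/17) Σ_m Y*_{lm}(Ω₁) Y_{lm}(Ω₂), m = −8…8:
  [-8]  conj(Y_{8,-8})(Ω₁) = 0.00736 - 0.00923j ; Y_{8,-8}(Ω₂) = -0.20978 - 0.24248j ; Δ = -0.00378 + 0.00015j
  [-7]  conj(Y_{8,-7})(Ω₁) = 0.04184 + 0.04185j ; Y_{8,-7}(Ω₂) = -0.15939 + 0.42645j ; Δ = -0.02452 + 0.01117j
  [-6]  conj(Y_{8,-6})(Ω₁) = -0.14147 + 0.11281j ; Y_{8,-6}(Ω₂) = 0.17712 - 0.02536j ; Δ = -0.02220 + 0.02357j
  [-5]  conj(Y_{8,-5})(Ω₁) = -0.19677 - 0.31317j ; Y_{8,-5}(Ω₂) = 0.16000 + 0.21395j ; Δ = 0.03552 - 0.09221j
  [-4]  conj(Y_{8,-4})(Ω₁) = 0.43261 - 0.20833j ; Y_{8,-4}(Ω₂) = 0.12154 - 0.26585j ; Δ = -0.00281 - 0.14033j
  [-3]  conj(Y_{8,-3})(Ω₁) = 0.09153 + 0.26159j ; Y_{8,-3}(Ω₂) = 0.14119 - 0.01006j ; Δ = 0.01555 + 0.03601j
  [-2]  conj(Y_{8,-2})(Ω₁) = 0.19625 - 0.04479j ; Y_{8,-2}(Ω₂) = -0.17069 - 0.26572j ; Δ = -0.04540 - 0.04450j
  [-1]  conj(Y_{8,-1})(Ω₁) = 0.04363 + 0.38727j ; Y_{8,-1}(Ω₂) = 0.04019 - 0.07358j ; Δ = 0.03025 + 0.01235j
  [+0]  conj(Y_{8,0})(Ω₁) = 0.08337 + 0.00000j ; Y_{8,0}(Ω₂) = -0.31842 + 0.00000j ; Δ = -0.02655 + 0.00000j
  [+1]  conj(Y_{8,1})(Ω₁) = -0.04363 + 0.38727j ; Y_{8,1}(Ω₂) = -0.04019 - 0.07358j ; Δ = 0.03025 - 0.01235j
  [+2]  conj(Y_{8,2})(Ω₁) = 0.19625 + 0.04479j ; Y_{8,2}(Ω₂) = -0.17069 + 0.26572j ; Δ = -0.04540 + 0.04450j
  [+3]  conj(Y_{8,3})(Ω₁) = -0.09153 + 0.26159j ; Y_{8,3}(Ω₂) = -0.14119 - 0.01006j ; Δ = 0.01555 - 0.03601j
  [+4]  conj(Y_{8,4})(Ω₁) = 0.43261 + 0.20833j ; Y_{8,4}(Ω₂) = 0.12154 + 0.26585j ; Δ = -0.00281 + 0.14033j
  [+5]  conj(Y_{8,5})(Ω₁) = 0.19677 - 0.31317j ; Y_{8,5}(Ω₂) = -0.16000 + 0.21395j ; Δ = 0.03552 + 0.09221j
  [+6]  conj(Y_{8,6})(Ω₁) = -0.14147 - 0.11281j ; Y_{8,6}(Ω₂) = 0.17712 + 0.02536j ; Δ = -0.02220 - 0.02357j
  [+7]  conj(Y_{8,7})(Ω₁) = -0.04184 + 0.04185j ; Y_{8,7}(Ω₂) = 0.15939 + 0.42645j ; Δ = -0.02452 - 0.01117j
  [+8]  conj(Y_{8,8})(Ω₁) = 0.00736 + 0.00923j ; Y_{8,8}(Ω₂) = -0.20978 + 0.24248j ; Δ = -0.00378 - 0.00015j
Σ over m = -0.06130 - 0.00000j; ×(4π/17) → -0.04531 - 0.00000j. Real part: -0.045313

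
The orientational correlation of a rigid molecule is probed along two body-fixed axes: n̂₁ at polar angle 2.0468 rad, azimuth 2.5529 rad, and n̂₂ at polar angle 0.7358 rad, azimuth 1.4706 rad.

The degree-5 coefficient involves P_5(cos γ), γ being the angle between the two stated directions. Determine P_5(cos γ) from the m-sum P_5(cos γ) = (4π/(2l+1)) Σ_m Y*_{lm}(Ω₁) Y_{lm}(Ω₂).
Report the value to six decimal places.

Addition theorem: P_5(cos γ) = (4π/11) Σ_m Y*_{lm}(Ω₁) Y_{lm}(Ω₂), m = −5…5:
  m=-5: (0.252443, 0.050681) × (0.030363, -0.055449) = (0.010475, -0.012459)  (running Σ = (0.010475, -0.012459))
  m=-4: (0.296396, 0.297242) × (0.203298, 0.086141) = (0.034652, 0.085961)  (running Σ = (0.045127, 0.073502))
  m=-3: (0.041942, 0.212038) × (-0.122196, 0.394202) = (-0.088711, -0.009377)  (running Σ = (-0.043584, 0.064125))
  m=-2: (0.087038, -0.209706) × (-0.359704, -0.073063) = (-0.046630, 0.069073)  (running Σ = (-0.090214, 0.133198))
  m=-1: (0.240017, -0.160251) × (-0.007567, 0.075266) = (0.010245, 0.019278)  (running Σ = (-0.079968, 0.152476))
  m=0: (-0.165024, -0.000000) × (-0.385110, 0.000000) = (0.063552, 0.000000)  (running Σ = (-0.016416, 0.152476))
  m=1: (-0.240017, -0.160251) × (0.007567, 0.075266) = (0.010245, -0.019278)  (running Σ = (-0.006171, 0.133198))
  m=2: (0.087038, 0.209706) × (-0.359704, 0.073063) = (-0.046630, -0.069073)  (running Σ = (-0.052800, 0.064125))
  m=3: (-0.041942, 0.212038) × (0.122196, 0.394202) = (-0.088711, 0.009377)  (running Σ = (-0.141511, 0.073502))
  m=4: (0.296396, -0.297242) × (0.203298, -0.086141) = (0.034652, -0.085961)  (running Σ = (-0.106859, -0.012459))
  m=5: (-0.252443, 0.050681) × (-0.030363, -0.055449) = (0.010475, 0.012459)  (running Σ = (-0.096384, 0.000000))
Σ over m = (-0.096384, 0.000000); ×(4π/11) → (-0.110109, 0.000000). Real part: -0.110109

-0.110109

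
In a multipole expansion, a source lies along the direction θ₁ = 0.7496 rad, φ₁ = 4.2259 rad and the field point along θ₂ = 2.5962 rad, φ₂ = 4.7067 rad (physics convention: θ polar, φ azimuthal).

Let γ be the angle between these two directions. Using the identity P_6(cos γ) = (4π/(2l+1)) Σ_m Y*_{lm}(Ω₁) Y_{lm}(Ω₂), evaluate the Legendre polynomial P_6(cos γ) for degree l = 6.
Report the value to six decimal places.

0.153851

Addition theorem: P_6(cos γ) = (4π/13) Σ_m Y*_{lm}(Ω₁) Y_{lm}(Ω₂), m = −6…6:
  term(m=-6) = (-0.000440, -0.000116)   from Y*(Ω₁)=(0.047138, 0.010673), Y(Ω₂)=(-0.009409, -0.000321)
  term(m=-5) = (0.007154, 0.006501)   from Y*(Ω₁)=(-0.117124, 0.136501), Y(Ω₂)=(0.001529, -0.053724)
  term(m=-4) = (-0.023622, -0.064232)   from Y*(Ω₁)=(-0.137869, -0.350090), Y(Ω₂)=(0.181843, 0.004139)
  term(m=-3) = (-0.021892, 0.169562)   from Y*(Ω₁)=(0.433662, 0.048480), Y(Ω₂)=(-0.006687, 0.391747)
  term(m=-2) = (0.034392, -0.049291)   from Y*(Ω₁)=(-0.070525, 0.103571), Y(Ω₂)=(-0.479633, -0.005457)
  term(m=-1) = (0.037394, -0.019506)   from Y*(Ω₁)=(0.153738, 0.290683), Y(Ω₂)=(0.000730, -0.128257)
  term(m=+0) = (0.093185, 0.000000)   from Y*(Ω₁)=(-0.231302, -0.000000), Y(Ω₂)=(-0.402872, 0.000000)
  term(m=+1) = (0.037394, 0.019506)   from Y*(Ω₁)=(-0.153738, 0.290683), Y(Ω₂)=(-0.000730, -0.128257)
  term(m=+2) = (0.034392, 0.049291)   from Y*(Ω₁)=(-0.070525, -0.103571), Y(Ω₂)=(-0.479633, 0.005457)
  term(m=+3) = (-0.021892, -0.169562)   from Y*(Ω₁)=(-0.433662, 0.048480), Y(Ω₂)=(0.006687, 0.391747)
  term(m=+4) = (-0.023622, 0.064232)   from Y*(Ω₁)=(-0.137869, 0.350090), Y(Ω₂)=(0.181843, -0.004139)
  term(m=+5) = (0.007154, -0.006501)   from Y*(Ω₁)=(0.117124, 0.136501), Y(Ω₂)=(-0.001529, -0.053724)
  term(m=+6) = (-0.000440, 0.000116)   from Y*(Ω₁)=(0.047138, -0.010673), Y(Ω₂)=(-0.009409, 0.000321)
Accumulated sum (0.159160, 0.000000); after 4π/(2l+1) scaling, (0.153851, 0.000000) ⇒ P_6 = 0.153851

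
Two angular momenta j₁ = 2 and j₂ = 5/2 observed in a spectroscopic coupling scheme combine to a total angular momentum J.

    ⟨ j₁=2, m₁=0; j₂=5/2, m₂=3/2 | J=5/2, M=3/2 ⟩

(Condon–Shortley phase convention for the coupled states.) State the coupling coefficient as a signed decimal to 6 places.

√[6·2!2!3!/8! · 2!2!4!1!4!1!] = √(288/35)
  +(−1)^1/∏(1,1,1,3,1,0)! = -1/6  (running -1/6)
  +(−1)^2/∏(2,0,0,2,2,1)! = 1/8  (running -1/24)
⟨..|..⟩ = √(288/35)·(-1/24) = -0.119523

−√(1/70) ≈ -0.119523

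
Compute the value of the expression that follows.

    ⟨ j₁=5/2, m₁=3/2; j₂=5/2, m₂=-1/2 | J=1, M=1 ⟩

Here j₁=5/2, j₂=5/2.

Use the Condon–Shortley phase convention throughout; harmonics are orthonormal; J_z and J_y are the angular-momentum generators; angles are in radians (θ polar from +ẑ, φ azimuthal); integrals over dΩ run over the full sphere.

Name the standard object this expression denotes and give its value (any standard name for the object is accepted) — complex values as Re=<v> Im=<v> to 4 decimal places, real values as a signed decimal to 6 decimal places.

Clebsch–Gordan coefficient, −√(8/35) ≈ -0.478091

This is a Clebsch–Gordan (vector-coupling) coefficient.
triangle: 4!×1!×1!/7! = 24/5040
(j±m)!: 4!×1!×2!×3!×2!×0! = 576
prefactor² = (2J+1)×Δ×N² = 288/35
  k=1: −1/(1!×3!×0!×1!×1!×0!) = -1/6
Σ = -1/6  ⇒  CG² = 288/35×(-1/6)² = 8/35
CG = −√(8/35) = -0.478091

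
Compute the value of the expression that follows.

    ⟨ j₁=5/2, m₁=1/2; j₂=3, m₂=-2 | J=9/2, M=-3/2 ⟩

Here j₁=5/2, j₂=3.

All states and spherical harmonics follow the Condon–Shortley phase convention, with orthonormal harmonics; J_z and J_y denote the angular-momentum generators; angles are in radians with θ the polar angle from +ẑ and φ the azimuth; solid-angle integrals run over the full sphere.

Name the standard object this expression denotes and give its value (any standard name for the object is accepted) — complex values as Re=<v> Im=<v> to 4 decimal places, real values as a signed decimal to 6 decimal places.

Clebsch–Gordan coefficient, +√(169/462) ≈ +0.604815

This is a Clebsch–Gordan (vector-coupling) coefficient.
j₁+j₂−J=1  J+j₁−j₂=4  J−j₁+j₂=5  j₁+j₂+J+1=11
(j₁±m₁, j₂±m₂, J±M) = (3,2,1,5,3,6)
P² = 345600/77
sum k=0..1:
  [0] +1/96 = 1/96
  [1] −1/720 = -1/720
S = 13/1440
C² = P²·S² = 169/462 ; C = +0.604815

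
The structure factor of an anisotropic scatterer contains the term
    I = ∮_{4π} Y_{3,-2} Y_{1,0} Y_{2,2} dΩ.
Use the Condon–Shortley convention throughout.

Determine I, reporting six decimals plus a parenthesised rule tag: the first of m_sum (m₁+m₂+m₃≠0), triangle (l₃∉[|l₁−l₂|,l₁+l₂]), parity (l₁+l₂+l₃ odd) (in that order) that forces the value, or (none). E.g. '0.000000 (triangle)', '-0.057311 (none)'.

0.184674 (none)

Rules hold: Σm=0, L=6 even, 2≤2≤4.
N = 7·3·5 = 105
Δ = 2!·4!·0!/7! = 1/105
Racah Σ t=1..1: t=1:−1/4 = -1/4
⇒ 3j(3 1 2; 0 0 0)² = 3/35, sgn -1
Racah Σ t=1..1: t=1:−1/24 = -1/24
⇒ 3j(3 1 2; -2 0 2)² = 1/21, sgn -1
4πI² = N·(3j₀)²·(3jₘ)² = 3/7
I = +1·√(0.428571/4π) = 0.18467439
No selection rule forces the value: the integral is nonzero (none).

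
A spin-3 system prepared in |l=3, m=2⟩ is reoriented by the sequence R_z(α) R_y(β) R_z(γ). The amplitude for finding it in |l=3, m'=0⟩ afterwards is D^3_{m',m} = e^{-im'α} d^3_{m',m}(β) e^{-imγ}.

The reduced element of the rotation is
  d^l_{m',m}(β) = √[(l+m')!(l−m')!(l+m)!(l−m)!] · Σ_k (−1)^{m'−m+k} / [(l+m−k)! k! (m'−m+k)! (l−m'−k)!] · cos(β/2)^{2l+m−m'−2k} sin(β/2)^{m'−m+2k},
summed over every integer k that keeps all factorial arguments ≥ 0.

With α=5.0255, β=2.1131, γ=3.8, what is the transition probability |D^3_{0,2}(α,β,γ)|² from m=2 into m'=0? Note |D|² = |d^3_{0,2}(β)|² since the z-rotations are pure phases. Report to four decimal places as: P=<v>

D^3_{0,2}(5.0255,2.1131,3.8000) = e^{-i·0·5.0255}·d^3_{0,2}(2.1131)·e^{-i·2·3.8000}. Compute d first:
c=cos(2.113100/2)=0.491879, s=sin(2.113100/2)=0.870664; N=√[6·6·120·1]=65.726707
The bounds max(0,m−m')=2 and min(l+m,l−m')=3 give 2 terms
  k=2: (−1)^0·65.7267/(12)·0.4919^4·0.8707^2 = +0.243049
  k=3: (−1)^1·65.7267/(12)·0.4919^2·0.8707^4 = -0.761515
d^3_{0,2}(2.1131) = +0.243049 -0.761515 = -0.518466
|D^3_{0,2}|² = |d^3_{0,2}(β)|² = (-0.518466)² = 0.268807 (the z-rotation phases have unit modulus)

P=0.2688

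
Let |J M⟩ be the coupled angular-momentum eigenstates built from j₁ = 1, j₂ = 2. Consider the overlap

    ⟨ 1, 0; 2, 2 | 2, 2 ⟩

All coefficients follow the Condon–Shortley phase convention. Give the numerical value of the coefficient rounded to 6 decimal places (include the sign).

−√(2/3) = -0.816497

√[5·1!1!3!/6! · 1!1!4!0!4!0!] = √(24)
  +(−1)^1/∏(1,0,0,3,1,0)! = -1/6  (running -1/6)
⟨..|..⟩ = √(24)·(-1/6) = -0.816497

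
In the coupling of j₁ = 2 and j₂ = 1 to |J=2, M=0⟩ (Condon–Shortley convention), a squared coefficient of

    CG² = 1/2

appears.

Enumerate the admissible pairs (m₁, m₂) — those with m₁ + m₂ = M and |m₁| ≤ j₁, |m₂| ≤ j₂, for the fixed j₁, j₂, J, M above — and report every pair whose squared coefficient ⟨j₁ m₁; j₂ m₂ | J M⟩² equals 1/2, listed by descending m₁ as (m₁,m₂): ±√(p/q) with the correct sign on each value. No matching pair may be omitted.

(1,-1): +√(1/2); (-1,1): −√(1/2)

Admissible pairs with m₁+m₂ = M = 0: (-1,1), (0,0), (1,-1)
  (m₁,m₂)=(1,-1): CG² = 1/2, CG = +√(1/2)   ← matches the target
  (m₁,m₂)=(0,0): CG² = 0/1, CG = 0
  (m₁,m₂)=(-1,1): CG² = 1/2, CG = −√(1/2)   ← matches the target
Pairs with CG² = 1/2: (1,-1): +√(1/2); (-1,1): −√(1/2)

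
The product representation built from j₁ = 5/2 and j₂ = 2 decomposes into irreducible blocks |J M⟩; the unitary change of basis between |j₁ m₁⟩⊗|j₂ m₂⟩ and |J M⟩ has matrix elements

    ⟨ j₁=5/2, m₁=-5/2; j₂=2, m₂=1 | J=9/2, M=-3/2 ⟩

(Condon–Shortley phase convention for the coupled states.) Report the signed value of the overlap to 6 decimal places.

+0.218218

j₁+j₂−J=0  J+j₁−j₂=5  J−j₁+j₂=4  j₁+j₂+J+1=10
(j₁±m₁, j₂±m₂, J±M) = (0,5,3,1,3,6)
P² = 172800/7
sum k=0..0:
  [0] +1/720 = 1/720
S = 1/720
C² = P²·S² = 1/21 ; C = +0.218218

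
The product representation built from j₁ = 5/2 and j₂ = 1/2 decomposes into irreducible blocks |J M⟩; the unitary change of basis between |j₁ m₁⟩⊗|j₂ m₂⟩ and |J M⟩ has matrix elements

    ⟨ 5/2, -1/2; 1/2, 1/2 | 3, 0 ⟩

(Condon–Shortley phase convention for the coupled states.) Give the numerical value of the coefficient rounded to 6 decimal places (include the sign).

triangle: 0!·5!·1!/7! = 120/5040
(j±m)!: 2!·3!·1!·0!·3!·3! = 432
prefactor² = (2J+1)·Δ·N² = 72
  k=0: +1/(0!·0!·3!·1!·2!·0!) = 1/12
Σ = 1/12  ⇒  CG² = 72·(1/12)² = 1/2
CG = +√(1/2) = +0.707107

+√(1/2) ≈ +0.707107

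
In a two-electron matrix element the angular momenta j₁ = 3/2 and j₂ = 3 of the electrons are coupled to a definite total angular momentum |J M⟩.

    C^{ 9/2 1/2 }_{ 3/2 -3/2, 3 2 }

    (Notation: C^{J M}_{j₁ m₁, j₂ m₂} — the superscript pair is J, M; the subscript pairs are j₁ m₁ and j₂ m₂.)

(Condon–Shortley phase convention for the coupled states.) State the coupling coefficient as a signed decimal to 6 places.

j₁+j₂−J=0  J+j₁−j₂=3  J−j₁+j₂=6  j₁+j₂+J+1=10
(j₁±m₁, j₂±m₂, J±M) = (0,3,5,1,5,4)
P² = 172800/7
sum k=0..0:
  [0] +1/720 = 1/720
S = 1/720
C² = P²·S² = 1/21 ; C = +0.218218

+0.218218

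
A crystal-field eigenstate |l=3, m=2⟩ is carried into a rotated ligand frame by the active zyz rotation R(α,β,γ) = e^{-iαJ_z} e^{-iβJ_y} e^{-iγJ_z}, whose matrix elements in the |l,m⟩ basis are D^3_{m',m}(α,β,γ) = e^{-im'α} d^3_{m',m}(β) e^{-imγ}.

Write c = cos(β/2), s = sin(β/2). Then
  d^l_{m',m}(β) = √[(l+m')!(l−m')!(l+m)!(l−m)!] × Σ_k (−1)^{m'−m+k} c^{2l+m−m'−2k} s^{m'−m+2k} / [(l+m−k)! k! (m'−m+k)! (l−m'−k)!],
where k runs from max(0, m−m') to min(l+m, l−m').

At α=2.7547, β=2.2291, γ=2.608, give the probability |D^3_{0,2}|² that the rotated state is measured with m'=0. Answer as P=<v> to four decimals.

First d^3_{0,2}(β=2.2291), then the phase factors e^{-i(0)α} and e^{-i(2)γ}:
Half-angle: c=0.440581, s=0.897713. N=√(6·6·120·1)=65.726707
Admissible k: 2..3 (factorial args all ≥0)
  k=2: (−1)^0·65.7267/(12)·0.4406^4·0.8977^2 = +0.166318
  k=3: (−1)^1·65.7267/(12)·0.4406^2·0.8977^4 = -0.690498
d^3_{0,2}(2.2291) = +0.166318 -0.690498 = -0.524180
|D^3_{0,2}|² = |d^3_{0,2}(β)|² = (-0.524180)² = 0.274764 (the z-rotation phases have unit modulus)

P=0.2748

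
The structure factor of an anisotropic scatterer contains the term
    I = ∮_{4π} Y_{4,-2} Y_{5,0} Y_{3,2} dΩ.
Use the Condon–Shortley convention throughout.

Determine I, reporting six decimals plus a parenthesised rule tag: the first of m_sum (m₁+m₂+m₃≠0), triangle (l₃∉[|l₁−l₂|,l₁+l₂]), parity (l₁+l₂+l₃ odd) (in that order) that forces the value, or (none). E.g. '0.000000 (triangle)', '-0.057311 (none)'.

-0.171327 (none)

m-sum 0 ✓  L=12 even ✓  1≤3≤9 ✓
Π(2lᵢ+1) = 9×11×7 = 693
triangle coeff Δ(4,5,3) = 1/180180
Σ_t [2,4]: t=2:+1/576 t=3:−1/144 t=4:+1/576 = -1/288
(3j)²=20/1001 [(4 5 3; 0 0 0)], sign=+1
Σ_t [4,5]: t=4:+1/576 t=5:−1/2880 = 1/720
(3j)²=80/3003 [(4 5 3; -2 0 2)], sign=-1
⇒ 4πI² = 4800/13013
I = (-1)√(4800/13013/(4π)) = -0.17132746
No selection rule forces the value: the integral is nonzero (none).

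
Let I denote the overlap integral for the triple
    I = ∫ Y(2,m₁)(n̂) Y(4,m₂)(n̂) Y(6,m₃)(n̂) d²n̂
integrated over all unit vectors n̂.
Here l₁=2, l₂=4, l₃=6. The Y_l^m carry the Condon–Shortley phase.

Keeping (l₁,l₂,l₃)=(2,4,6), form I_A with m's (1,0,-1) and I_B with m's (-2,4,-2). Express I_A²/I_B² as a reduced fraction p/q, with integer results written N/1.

Same 2,4,6: normalisation and zero-m 3j drop out of the ratio.
A: Δ: 0! 4! 8! / 13! → 1/6435; sum: t=0:+1/3456 = 1/3456; 3j²(2 4 6; 1 0 -1) = Δ·Π!·Σ² = 35/1287  (sign -1)
B: Δ: 0! 4! 8! / 13! → 1/6435; sum: t=0:+1/967680 = 1/967680; 3j²(2 4 6; -2 4 -2) = Δ·Π!·Σ² = 1/6435  (sign +1)
I_A²/I_B² = (35/1287)/(1/6435) = 175/1

175/1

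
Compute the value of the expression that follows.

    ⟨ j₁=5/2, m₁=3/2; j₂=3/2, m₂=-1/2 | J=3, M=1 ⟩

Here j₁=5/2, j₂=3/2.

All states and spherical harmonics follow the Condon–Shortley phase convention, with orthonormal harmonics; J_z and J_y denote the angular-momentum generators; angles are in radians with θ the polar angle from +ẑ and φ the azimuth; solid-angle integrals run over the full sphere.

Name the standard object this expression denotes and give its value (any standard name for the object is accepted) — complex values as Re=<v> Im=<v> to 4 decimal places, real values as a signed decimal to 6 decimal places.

This is a Clebsch–Gordan (vector-coupling) coefficient.
triangle: 1!×4!×2!/8! = 48/40320
(j±m)!: 4!×1!×1!×2!×4!×2! = 2304
prefactor² = (2J+1)×Δ×N² = 96/5
  k=0: +1/(0!×1!×1!×1!×3!×1!) = 1/6
  k=1: −1/(1!×0!×0!×0!×4!×2!) = -1/48
Σ = 7/48  ⇒  CG² = 96/5×(7/48)² = 49/120
CG = +√(49/120) = +0.639010

Clebsch–Gordan coefficient, +√(49/120) ≈ +0.639010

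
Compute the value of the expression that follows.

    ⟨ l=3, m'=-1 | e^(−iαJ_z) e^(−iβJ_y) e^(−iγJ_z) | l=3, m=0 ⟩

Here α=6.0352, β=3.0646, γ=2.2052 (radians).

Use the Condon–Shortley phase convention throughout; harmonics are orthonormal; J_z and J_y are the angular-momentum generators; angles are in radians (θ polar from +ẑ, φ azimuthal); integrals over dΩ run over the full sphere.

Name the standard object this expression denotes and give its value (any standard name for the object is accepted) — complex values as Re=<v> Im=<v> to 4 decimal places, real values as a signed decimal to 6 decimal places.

This is a Wigner D-matrix element — the rotation-matrix element ⟨l m'| R(α,β,γ) |l m⟩ in the angular-momentum basis.
First d^3_{-1,0}(β=3.0646), then the phase factors e^{-i(-1)α} and e^{-i(0)γ}:
With c≡cos(β/2)=0.038487 and s≡sin(β/2)=0.999259, N=[2·24·6·6]^{1/2}=41.569219
k: max(0,(0)−(-1))=1 … min(3+(0),3−(-1))=3
  k=1: (−1)^0·41.5692/(12)·0.0385^5·0.9993^1 = +0.000000
  k=2: (−1)^1·41.5692/(4)·0.0385^3·0.9993^3 = -0.000591
  k=3: (−1)^2·41.5692/(12)·0.0385^1·0.9993^5 = +0.132829
d^3_{-1,0}(3.0646) = +0.000000 -0.000591 +0.132829 = +0.132238
Attach z-rotation phases: D = e^{-i(-1)(6.0352)}·(+0.132238)·e^{-i(0)(2.2052)} = +0.128193-0.032458i

Wigner D-matrix element, Re=0.1282 Im=-0.0325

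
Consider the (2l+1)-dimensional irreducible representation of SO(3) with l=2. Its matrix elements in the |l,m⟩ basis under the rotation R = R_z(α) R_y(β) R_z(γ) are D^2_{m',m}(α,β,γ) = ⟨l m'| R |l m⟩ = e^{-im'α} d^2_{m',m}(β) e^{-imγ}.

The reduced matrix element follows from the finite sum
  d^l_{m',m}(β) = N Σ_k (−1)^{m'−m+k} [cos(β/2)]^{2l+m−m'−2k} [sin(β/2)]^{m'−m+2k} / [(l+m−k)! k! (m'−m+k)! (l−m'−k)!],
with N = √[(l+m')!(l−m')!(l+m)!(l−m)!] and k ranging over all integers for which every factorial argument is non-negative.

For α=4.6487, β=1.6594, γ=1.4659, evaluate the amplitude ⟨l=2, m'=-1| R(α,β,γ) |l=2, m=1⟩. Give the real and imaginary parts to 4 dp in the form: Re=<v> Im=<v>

Re=-0.4475 Im=-0.0185

First d^2_{-1,1}(β=1.6594), then the phase factors e^{-i(-1)α} and e^{-i(1)γ}:
Half-angle: c=0.675097, s=0.737729. N=√(1·6·6·1)=6.000000
k∈{2,3} keeps every argument non-negative
  k=2: (−1)^0·6.0000/(2)·0.6751^2·0.7377^2 = +0.744127
  k=3: (−1)^1·6.0000/(6)·0.6751^0·0.7377^4 = -0.296201
d^2_{-1,1}(1.6594) = +0.744127 -0.296201 = +0.447926
Attach z-rotation phases: D = e^{-i(-1)(4.6487)}·(+0.447926)·e^{-i(1)(1.4659)} = -0.447546-0.018453i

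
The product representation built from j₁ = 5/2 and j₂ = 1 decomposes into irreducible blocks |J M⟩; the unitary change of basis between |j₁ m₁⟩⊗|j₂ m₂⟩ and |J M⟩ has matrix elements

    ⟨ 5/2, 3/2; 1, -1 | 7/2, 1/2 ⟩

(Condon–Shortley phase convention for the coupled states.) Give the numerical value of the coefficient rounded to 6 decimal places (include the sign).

j₁+j₂−J=0  J+j₁−j₂=5  J−j₁+j₂=2  j₁+j₂+J+1=8
(j₁±m₁, j₂±m₂, J±M) = (4,1,0,2,4,3)
P² = 2304/7
sum k=0..0:
  [0] +1/48 = 1/48
S = 1/48
C² = P²·S² = 1/7 ; C = +0.377964

+0.377964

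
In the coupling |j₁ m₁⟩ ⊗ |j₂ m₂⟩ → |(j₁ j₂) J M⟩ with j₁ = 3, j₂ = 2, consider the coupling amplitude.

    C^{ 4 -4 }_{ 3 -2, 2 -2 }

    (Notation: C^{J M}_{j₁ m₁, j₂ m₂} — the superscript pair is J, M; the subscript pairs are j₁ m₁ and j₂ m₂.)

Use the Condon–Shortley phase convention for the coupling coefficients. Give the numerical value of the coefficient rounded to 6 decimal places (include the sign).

+√(2/5) = +0.632456

j₁+j₂−J=1  J+j₁−j₂=5  J−j₁+j₂=3  j₁+j₂+J+1=10
(j₁±m₁, j₂±m₂, J±M) = (1,5,0,4,0,8)
P² = 207360
sum k=0..0:
  [0] +1/720 = 1/720
S = 1/720
C² = P²·S² = 2/5 ; C = +0.632456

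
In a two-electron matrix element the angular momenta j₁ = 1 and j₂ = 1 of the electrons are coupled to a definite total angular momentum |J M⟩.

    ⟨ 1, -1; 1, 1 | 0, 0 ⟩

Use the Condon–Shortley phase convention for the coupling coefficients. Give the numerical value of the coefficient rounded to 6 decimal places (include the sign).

+√(1/3) = +0.577350

√[1·2!0!0!/3! · 0!2!2!0!0!0!] = √(4/3)
  +(−1)^2/∏(2,0,0,0,0,0)! = 1/2  (running 1/2)
⟨..|..⟩ = √(4/3)·(1/2) = +0.577350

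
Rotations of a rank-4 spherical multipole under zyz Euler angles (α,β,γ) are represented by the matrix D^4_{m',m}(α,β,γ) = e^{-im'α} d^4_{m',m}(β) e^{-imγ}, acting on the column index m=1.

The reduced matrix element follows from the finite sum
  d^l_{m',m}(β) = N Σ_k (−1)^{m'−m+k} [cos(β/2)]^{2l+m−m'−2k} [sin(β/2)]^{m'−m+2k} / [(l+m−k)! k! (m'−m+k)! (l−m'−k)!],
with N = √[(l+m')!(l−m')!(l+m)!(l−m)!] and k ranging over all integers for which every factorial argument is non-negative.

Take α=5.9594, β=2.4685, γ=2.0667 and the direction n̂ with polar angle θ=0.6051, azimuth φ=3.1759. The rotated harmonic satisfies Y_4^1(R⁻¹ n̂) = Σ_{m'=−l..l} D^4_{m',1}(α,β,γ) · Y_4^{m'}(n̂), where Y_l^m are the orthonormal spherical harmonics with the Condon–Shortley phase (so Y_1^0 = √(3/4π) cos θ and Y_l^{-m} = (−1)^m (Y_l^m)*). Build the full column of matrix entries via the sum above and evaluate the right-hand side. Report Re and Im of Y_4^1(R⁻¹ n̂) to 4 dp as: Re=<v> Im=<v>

Re=-0.2187 Im=0.3027

Need the full column D^4_{m',1} for m'=−4..4 at α=5.9594, β=2.4685, γ=2.0667.
cos(β/2)=0.330229, sin(β/2)=0.943901
d^4_{-4,1}: single k=5 term ⇒ +0.201917;  D = -0.197039+0.044113i
d^4_{-3,1}: k∈[4..5] ⇒ +0.124878 -0.612152 = -0.487274;  D = +0.484664+0.050361i
d^4_{-2,1}: k∈[3..5] ⇒ +0.046706 -0.572380 +0.935268 = +0.409594;  D = -0.372763-0.169750i
d^4_{-1,1}: k∈[2..5] ⇒ +0.011554 -0.283197 +1.156858 -0.630102 = +0.255114;  D = -0.186471-0.174102i
d^4_{0,1}: k∈[1..4] ⇒ +0.001808 -0.088618 +0.724009 -0.985859 = -0.348660;  D = +0.165902+0.306660i
d^4_{1,1}: k∈[0..3] ⇒ +0.000141 -0.017332 +0.283197 -0.771239 = -0.505232;  D = +0.086531+0.497767i
d^4_{2,1}: k∈[0..2] ⇒ -0.001715 +0.070059 -0.381586 = -0.313243;  D = -0.047327+0.309647i
d^4_{3,1}: k∈[0..1] ⇒ +0.009171 -0.124878 = -0.115707;  D = -0.052964+0.102873i
d^4_{4,1}: single k=0 term ⇒ -0.024714;  D = -0.017716+0.017232i
Y_4^{m'}(θ=0.6051,φ=3.1759) and Σ D·Y over m':
  (-0.1970+0.0441i)·(+0.0459-0.0063i)  (+0.4847+0.0504i)·(-0.1885+0.0195i)  (-0.3728-0.1698i)·(+0.4033-0.0277i)  (-0.1865-0.1741i)·(-0.3838+0.0132i)  (+0.1659+0.3067i)·(-0.1353+0.0000i)  (+0.0865+0.4978i)·(+0.3838+0.0132i)  (-0.0473+0.3096i)·(+0.4033+0.0277i)  (-0.0530+0.1029i)·(+0.1885+0.0195i)  (-0.0177+0.0172i)·(+0.0459+0.0063i)
Y_4^1(R⁻¹ n̂) = -0.218666+0.302745i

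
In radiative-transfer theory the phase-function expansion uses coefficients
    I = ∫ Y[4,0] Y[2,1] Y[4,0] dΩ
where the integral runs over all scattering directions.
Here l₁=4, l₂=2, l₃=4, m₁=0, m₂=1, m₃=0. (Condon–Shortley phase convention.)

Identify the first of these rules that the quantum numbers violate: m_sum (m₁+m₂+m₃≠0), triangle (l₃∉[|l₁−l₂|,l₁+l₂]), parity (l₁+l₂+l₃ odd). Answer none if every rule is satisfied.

m_sum

Σmᵢ = 1  ✗
l₃∈[|l₁−l₂|,l₁+l₂]=[2,6], have l₃=4
Σlᵢ = 10 ⇒ even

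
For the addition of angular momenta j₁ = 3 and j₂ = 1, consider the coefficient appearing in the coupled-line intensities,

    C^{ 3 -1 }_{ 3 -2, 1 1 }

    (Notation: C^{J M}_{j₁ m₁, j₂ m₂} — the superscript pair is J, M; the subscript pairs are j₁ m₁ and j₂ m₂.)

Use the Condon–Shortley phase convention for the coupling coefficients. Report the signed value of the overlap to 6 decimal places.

-0.645497  (= −√(5/12))

j₁+j₂−J=1  J+j₁−j₂=5  J−j₁+j₂=1  j₁+j₂+J+1=8
(j₁±m₁, j₂±m₂, J±M) = (1,5,2,0,2,4)
P² = 240
sum k=1..1:
  [1] −1/24 = -1/24
S = -1/24
C² = P²·S² = 5/12 ; C = -0.645497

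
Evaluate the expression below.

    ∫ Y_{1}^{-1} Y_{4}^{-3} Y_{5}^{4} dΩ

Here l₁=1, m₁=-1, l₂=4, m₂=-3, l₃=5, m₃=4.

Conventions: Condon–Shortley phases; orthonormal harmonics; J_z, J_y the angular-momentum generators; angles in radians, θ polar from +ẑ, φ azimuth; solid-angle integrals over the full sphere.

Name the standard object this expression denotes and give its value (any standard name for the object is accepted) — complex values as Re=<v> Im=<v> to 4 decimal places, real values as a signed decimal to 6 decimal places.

This is a Gaunt coefficient — the integral of a triple product of spherical harmonics over the sphere.
m-sum 0 ✓  L=10 even ✓  3≤5≤5 ✓
Π(2lᵢ+1) = 3×9×11 = 297
triangle coeff Δ(1,4,5) = 1/495
Σ_t [0,0]: t=0:+1/576 = 1/576
(3j)²=5/99 [(1 4 5; 0 0 0)], sign=-1
Σ_t [0,0]: t=0:+1/10080 = 1/10080
(3j)²=4/55 [(1 4 5; -1 -3 4)], sign=-1
⇒ 4πI² = 12/11
I = (+1)√(12/11/(4π)) = 0.29463840

Gaunt coefficient, +0.294638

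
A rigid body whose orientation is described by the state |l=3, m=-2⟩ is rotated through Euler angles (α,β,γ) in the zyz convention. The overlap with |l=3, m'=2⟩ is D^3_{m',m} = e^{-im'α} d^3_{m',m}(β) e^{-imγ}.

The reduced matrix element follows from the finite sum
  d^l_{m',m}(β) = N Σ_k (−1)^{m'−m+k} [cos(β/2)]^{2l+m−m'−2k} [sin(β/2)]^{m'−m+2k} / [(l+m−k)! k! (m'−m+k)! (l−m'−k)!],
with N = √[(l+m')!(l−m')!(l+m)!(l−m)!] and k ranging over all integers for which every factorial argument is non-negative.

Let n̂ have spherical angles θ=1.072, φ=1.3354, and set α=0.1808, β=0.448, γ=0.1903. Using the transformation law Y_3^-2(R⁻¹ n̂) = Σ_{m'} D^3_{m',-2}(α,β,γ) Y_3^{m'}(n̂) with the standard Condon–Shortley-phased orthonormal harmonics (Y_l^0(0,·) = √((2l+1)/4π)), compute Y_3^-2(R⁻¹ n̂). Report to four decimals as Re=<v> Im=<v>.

Need the full column D^3_{m',-2} for m'=−3..3 at α=0.1808, β=0.4480, γ=0.1903.
cos(β/2)=0.975017, sin(β/2)=0.222131
d^3_{-3,-2}: single k=1 term ⇒ +0.479453;  D = +0.289317+0.382323i
d^3_{-2,-2}: k∈[0..1] ⇒ +0.859157 -0.222966 = +0.636191;  D = +0.468862+0.430008i
d^3_{-1,-2}: k∈[0..1] ⇒ -0.618971 +0.064253 = -0.554718;  D = -0.469574-0.295316i
d^3_{0,-2}: k∈[0..1] ⇒ +0.244247 -0.012677 = +0.231570;  D = +0.214999+0.086023i
d^3_{1,-2}: k∈[0..1] ⇒ -0.064253 +0.001667 = -0.062586;  D = -0.061341-0.012422i
d^3_{2,-2}: k∈[0..1] ⇒ +0.011573 -0.000120 = +0.011453;  D = +0.011450+0.000218i
d^3_{3,-2}: single k=0 term ⇒ -0.001292;  D = -0.001275+0.000208i
Y_3^{m'}(θ=1.072,φ=1.3354) and Σ D·Y over m':
  (+0.2893+0.3823i)·(-0.1834+0.2150i)  (+0.4689+0.4300i)·(-0.3360-0.1710i)  (-0.4696-0.2953i)·(+0.0095-0.0398i)  (+0.2150+0.0860i)·(-0.3313+0.0000i)  (-0.0613-0.0124i)·(-0.0095-0.0398i)  (+0.0115+0.0002i)·(-0.3360+0.1710i)  (-0.0013+0.0002i)·(+0.1834+0.2150i)
Y_3^-2(R⁻¹ n̂) = -0.310768-0.240990i

Re=-0.3108 Im=-0.2410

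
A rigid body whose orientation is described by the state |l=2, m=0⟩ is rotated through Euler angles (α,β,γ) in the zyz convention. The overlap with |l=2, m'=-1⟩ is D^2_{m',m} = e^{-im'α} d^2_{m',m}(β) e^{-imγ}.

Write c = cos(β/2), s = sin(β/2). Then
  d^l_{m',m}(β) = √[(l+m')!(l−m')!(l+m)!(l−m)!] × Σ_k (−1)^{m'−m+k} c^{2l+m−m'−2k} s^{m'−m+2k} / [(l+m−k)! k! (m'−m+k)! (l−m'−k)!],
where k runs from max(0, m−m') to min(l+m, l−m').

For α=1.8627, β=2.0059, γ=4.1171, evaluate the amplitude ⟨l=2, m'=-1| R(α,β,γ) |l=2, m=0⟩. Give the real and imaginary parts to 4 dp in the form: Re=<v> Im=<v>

D^2_{-1,0}(1.8627,2.0059,4.1171) = e^{-i·-1·1.8627}·d^2_{-1,0}(2.0059)·e^{-i·0·4.1171}. Compute d first:
Half-angle: c=0.537818, s=0.843061. N=√(1·6·2·2)=4.898979
k: max(0,(0)−(-1))=1 … min(2+(0),2−(-1))=2
  k=1: (−1)^0·4.8990/(2)·0.5378^3·0.8431^1 = +0.321248
  k=2: (−1)^1·4.8990/(2)·0.5378^1·0.8431^3 = -0.789383
d^2_{-1,0}(2.0059) = +0.321248 -0.789383 = -0.468136
D = (-0.287776+0.957698i)·(-0.468136)·(+1.000000+0.000000i) = +0.134718-0.448333i

Re=0.1347 Im=-0.4483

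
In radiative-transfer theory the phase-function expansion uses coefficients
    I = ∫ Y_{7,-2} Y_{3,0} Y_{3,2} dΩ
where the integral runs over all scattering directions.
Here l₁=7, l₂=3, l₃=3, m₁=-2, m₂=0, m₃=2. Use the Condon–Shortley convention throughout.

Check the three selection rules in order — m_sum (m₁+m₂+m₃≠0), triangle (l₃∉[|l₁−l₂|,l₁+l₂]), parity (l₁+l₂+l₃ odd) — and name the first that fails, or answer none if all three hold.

azimuthal sum: -2 + 0 + 2 = 0  ✓
l₃ must lie in [4,10]; have l₃=3  ✗
L = 7 + 3 + 3 = 13 (odd)

triangle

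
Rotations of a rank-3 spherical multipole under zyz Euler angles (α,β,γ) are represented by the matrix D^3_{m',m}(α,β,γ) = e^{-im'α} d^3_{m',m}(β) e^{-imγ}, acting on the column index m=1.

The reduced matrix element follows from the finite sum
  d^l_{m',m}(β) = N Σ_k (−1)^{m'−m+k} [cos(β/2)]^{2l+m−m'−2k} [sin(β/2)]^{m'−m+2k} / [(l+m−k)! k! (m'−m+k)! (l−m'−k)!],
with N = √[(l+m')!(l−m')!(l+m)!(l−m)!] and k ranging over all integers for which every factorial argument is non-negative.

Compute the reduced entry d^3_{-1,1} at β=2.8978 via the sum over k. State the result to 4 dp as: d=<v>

d^3_{-1,1}(β=2.8978) via the finite sum:
With c≡cos(β/2)=0.121595 and s≡sin(β/2)=0.992580, N=[2·24·24·2]^{1/2}=48.000000
k∈{2,3,4} keeps every argument non-negative
  k=2: (−1)^0·48.0000/(8)·0.1216^4·0.9926^2 = +0.001292
  k=3: (−1)^1·48.0000/(6)·0.1216^2·0.9926^4 = -0.114810
  k=4: (−1)^2·48.0000/(48)·0.1216^0·0.9926^6 = +0.956297
d^3_{-1,1}(2.8978) = +0.001292 -0.114810 +0.956297 = +0.842779

d=0.8428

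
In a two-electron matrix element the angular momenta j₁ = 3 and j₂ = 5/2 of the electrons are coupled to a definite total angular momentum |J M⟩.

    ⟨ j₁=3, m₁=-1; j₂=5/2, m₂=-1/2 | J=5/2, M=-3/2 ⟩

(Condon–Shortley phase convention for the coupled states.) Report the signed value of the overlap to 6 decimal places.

+0.169031

triangle: 3!*3!*2!/9! = 72/362880
(j±m)!: 2!*4!*2!*3!*1!*4! = 13824
prefactor² = (2J+1)*Δ*N² = 576/35
  k=1: −1/(1!*2!*3!*1!*0!*1!) = -1/12
  k=2: +1/(2!*1!*2!*0!*1!*2!) = 1/8
Σ = 1/24  ⇒  CG² = 576/35*(1/24)² = 1/35
CG = +√(1/35) = +0.169031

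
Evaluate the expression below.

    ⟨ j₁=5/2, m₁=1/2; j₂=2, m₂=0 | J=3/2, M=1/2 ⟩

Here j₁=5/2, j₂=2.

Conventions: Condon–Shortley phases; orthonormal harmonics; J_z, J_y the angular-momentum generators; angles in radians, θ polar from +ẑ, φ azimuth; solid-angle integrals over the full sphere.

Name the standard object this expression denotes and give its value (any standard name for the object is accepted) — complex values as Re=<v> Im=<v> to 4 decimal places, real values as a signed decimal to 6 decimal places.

This is a Clebsch–Gordan (vector-coupling) coefficient.
triangle: 3!*2!*1!/7! = 12/5040
(j±m)!: 3!*2!*2!*2!*2!*1! = 96
prefactor² = (2J+1)*Δ*N² = 32/35
  k=1: −1/(1!*2!*1!*1!*1!*0!) = -1/2
  k=2: +1/(2!*1!*0!*0!*2!*1!) = 1/4
Σ = -1/4  ⇒  CG² = 32/35*(-1/4)² = 2/35
CG = −√(2/35) = -0.239046

Clebsch–Gordan coefficient, −√(2/35) ≈ -0.239046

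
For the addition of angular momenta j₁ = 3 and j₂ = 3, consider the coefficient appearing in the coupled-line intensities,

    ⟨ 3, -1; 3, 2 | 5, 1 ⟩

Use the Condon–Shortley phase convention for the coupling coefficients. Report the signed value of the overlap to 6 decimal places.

triangle: 1!·5!·5!/12! = 14400/479001600
(j±m)!: 2!·4!·5!·1!·6!·4! = 99532800
prefactor² = (2J+1)·Δ·N² = 230400/7
  k=0: +1/(0!·1!·4!·5!·1!·0!) = 1/2880
  k=1: −1/(1!·0!·3!·4!·2!·1!) = -1/288
Σ = -1/320  ⇒  CG² = 230400/7·(-1/320)² = 9/28
CG = −√(9/28) = -0.566947

−√(9/28) = -0.566947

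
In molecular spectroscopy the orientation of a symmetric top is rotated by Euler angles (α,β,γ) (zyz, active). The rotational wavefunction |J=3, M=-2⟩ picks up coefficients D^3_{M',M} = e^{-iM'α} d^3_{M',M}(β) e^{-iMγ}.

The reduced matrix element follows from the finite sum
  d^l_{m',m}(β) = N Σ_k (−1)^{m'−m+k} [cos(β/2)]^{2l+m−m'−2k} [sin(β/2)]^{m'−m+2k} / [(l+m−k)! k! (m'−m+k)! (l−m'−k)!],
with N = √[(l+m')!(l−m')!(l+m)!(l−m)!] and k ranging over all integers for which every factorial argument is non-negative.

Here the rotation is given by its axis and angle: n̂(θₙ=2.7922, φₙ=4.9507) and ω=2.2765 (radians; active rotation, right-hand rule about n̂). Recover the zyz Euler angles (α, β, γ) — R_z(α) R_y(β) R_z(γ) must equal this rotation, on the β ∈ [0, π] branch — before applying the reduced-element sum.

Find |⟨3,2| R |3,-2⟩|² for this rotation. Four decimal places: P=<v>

P=0.0017

Axis–angle → zyz. n̂ = (sinθₙcosφₙ, sinθₙsinφₙ, cosθₙ) = (+0.080810, -0.332652, -0.939581), ω = 2.2765.
R = I cosω + sinω [n̂]ₓ + (1−cosω) n̂n̂ᵀ gives
  R = [-0.637804, +0.670851, -0.378373; -0.759483, -0.466143, +0.453757; +0.128028, +0.576776, +0.806808]
β = atan2(√(R₁₃²+R₂₃²), R₃₃) = 0.632068; α = atan2(R₂₃, R₁₃) mod 2π = 2.265848; γ = atan2(R₃₂, −R₃₁) mod 2π = 1.789226
First d^3_{2,-2}(β=0.6321), then the phase factors e^{-i(2)α} and e^{-i(-2)γ}:
With c≡cos(β/2)=0.950476 and s≡sin(β/2)=0.310799, N=[120·1·1·120]^{1/2}=120.000000
Admissible k: 0..1 (factorial args all ≥0)
  k=0: (−1)^4·120.0000/(24)·0.9505^2·0.3108^4 = +0.042148
  k=1: (−1)^5·120.0000/(120)·0.9505^0·0.3108^6 = -0.000901
d^3_{2,-2}(0.6321) = +0.042148 -0.000901 = +0.041246
|D^3_{2,-2}|² = |d^3_{2,-2}(β)|² = (+0.041246)² = 0.001701 (the z-rotation phases have unit modulus)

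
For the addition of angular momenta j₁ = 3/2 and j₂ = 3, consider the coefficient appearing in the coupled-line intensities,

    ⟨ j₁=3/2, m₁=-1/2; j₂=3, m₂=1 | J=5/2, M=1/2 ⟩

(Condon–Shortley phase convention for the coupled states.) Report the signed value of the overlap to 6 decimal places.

−√(1/70) ≈ -0.119523

j₁+j₂−J=2  J+j₁−j₂=1  J−j₁+j₂=4  j₁+j₂+J+1=8
(j₁±m₁, j₂±m₂, J±M) = (1,2,4,2,3,2)
P² = 288/35
sum k=1..2:
  [1] −1/6 = -1/6
  [2] +1/8 = 1/8
S = -1/24
C² = P²·S² = 1/70 ; C = -0.119523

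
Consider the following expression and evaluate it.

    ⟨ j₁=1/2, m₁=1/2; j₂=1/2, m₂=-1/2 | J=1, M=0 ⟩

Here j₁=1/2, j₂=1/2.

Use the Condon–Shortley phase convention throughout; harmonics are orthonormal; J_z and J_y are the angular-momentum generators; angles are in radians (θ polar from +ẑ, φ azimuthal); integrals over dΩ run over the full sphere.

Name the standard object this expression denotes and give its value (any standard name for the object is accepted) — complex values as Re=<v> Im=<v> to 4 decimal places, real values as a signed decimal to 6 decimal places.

This is a Clebsch–Gordan (vector-coupling) coefficient.
√[3·0!1!1!/3! · 1!0!0!1!1!1!] = √(1/2)
  +(−1)^0/∏(0,0,0,0,1,1)! = 1  (running 1)
⟨..|..⟩ = √(1/2)·(1) = +0.707107

Clebsch–Gordan coefficient, +√(1/2) ≈ +0.707107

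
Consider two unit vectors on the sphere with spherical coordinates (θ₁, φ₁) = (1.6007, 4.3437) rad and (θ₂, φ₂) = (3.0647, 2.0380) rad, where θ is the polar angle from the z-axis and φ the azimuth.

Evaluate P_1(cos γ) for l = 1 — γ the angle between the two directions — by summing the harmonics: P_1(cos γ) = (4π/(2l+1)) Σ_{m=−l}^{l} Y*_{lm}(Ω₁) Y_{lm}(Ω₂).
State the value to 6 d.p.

-0.021673

Addition theorem: P_1(cos γ) = (4π/3) Σ_m Y*_{lm}(Ω₁) Y_{lm}(Ω₂), m = −1…1:
  m=-1: Y*=-0.124458-0.322133i  Y=-0.011953-0.023696i  product -0.006145+0.006800i
  m=+0: Y*=-0.014609-0.000000i  Y=-0.487159+0.000000i  product +0.007117+0.000000i
  m=+1: Y*=+0.124458-0.322133i  Y=+0.011953-0.023696i  product -0.006145-0.006800i
Accumulated sum -0.005174+0.000000i; after 4π/(2l+1) scaling, -0.021673+0.000000i ⇒ P_1 = -0.021673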